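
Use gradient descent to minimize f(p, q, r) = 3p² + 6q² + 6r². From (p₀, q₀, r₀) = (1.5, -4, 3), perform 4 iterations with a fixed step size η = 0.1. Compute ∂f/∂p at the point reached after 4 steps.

∇f = (6p, 12q, 12r)
Step 1: at (1.5, -4, 3), ∇f = (9, -48, 36) → (1.5, -4, 3) − 0.1·(9, -48, 36) = (0.6, 0.8, -0.6)
Step 2: at (0.6, 0.8, -0.6), ∇f = (3.6, 9.6, -7.2) → (0.6, 0.8, -0.6) − 0.1·(3.6, 9.6, -7.2) = (0.24, -0.16, 0.12)
Step 3: at (0.24, -0.16, 0.12), ∇f = (1.44, -1.92, 1.44) → (0.24, -0.16, 0.12) − 0.1·(1.44, -1.92, 1.44) = (0.096, 0.032, -0.024)
Step 4: at (0.096, 0.032, -0.024), ∇f = (0.576, 0.384, -0.288) → (0.096, 0.032, -0.024) − 0.1·(0.576, 0.384, -0.288) = (0.0384, -0.0064, 0.0048)
∂f/∂p at (0.0384, -0.0064, 0.0048) = 0.2304

0.2304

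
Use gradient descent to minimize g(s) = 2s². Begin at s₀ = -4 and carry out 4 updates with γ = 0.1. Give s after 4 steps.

-0.5184

g′(s) = 4s
s₁ = -4 − 0.1·(-16) = -2.4
s₂ = -2.4 − 0.1·(-9.6) = -1.44
s₃ = -1.44 − 0.1·(-5.76) = -0.864
s₄ = -0.864 − 0.1·(-3.456) = -0.5184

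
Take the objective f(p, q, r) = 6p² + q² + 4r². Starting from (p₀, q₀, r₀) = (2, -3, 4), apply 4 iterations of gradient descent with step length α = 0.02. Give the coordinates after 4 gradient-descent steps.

(0.66724352, -2.54803968, 1.99148544)

∇f = (12p, 2q, 8r)
(p₁, q₁, r₁) = (2, -3, 4) − 0.02·(24, -6, 32) = (1.52, -2.88, 3.36)
(p₂, q₂, r₂) = (1.52, -2.88, 3.36) − 0.02·(18.24, -5.76, 26.88) = (1.1552, -2.7648, 2.8224)
(p₃, q₃, r₃) = (1.1552, -2.7648, 2.8224) − 0.02·(13.8624, -5.5296, 22.5792) = (0.877952, -2.654208, 2.370816)
(p₄, q₄, r₄) = (0.877952, -2.654208, 2.370816) − 0.02·(10.535424, -5.308416, 18.966528) = (0.66724352, -2.54803968, 1.99148544)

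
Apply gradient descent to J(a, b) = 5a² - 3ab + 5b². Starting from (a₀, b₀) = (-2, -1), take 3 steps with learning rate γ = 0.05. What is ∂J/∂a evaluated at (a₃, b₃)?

∇J = (10a - 3b, -3a + 10b)
Step 1: at (-2, -1), ∇J = (-17, -4) → (-2, -1) − 0.05·(-17, -4) = (-1.15, -0.8)
Step 2: at (-1.15, -0.8), ∇J = (-9.1, -4.55) → (-1.15, -0.8) − 0.05·(-9.1, -4.55) = (-0.695, -0.5725)
Step 3: at (-0.695, -0.5725), ∇J = (-5.2325, -3.64) → (-0.695, -0.5725) − 0.05·(-5.2325, -3.64) = (-0.433375, -0.3905)
∂J/∂a at (-0.433375, -0.3905) = -3.16225

-3.16225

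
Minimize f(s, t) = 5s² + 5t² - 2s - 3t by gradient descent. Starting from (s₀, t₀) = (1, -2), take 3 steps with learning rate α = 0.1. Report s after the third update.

0.2

∇f = (10s - 2, 10t - 3)
(s₁, t₁) = (1, -2) − 0.1·(8, -23) = (0.2, 0.3)
(s₂, t₂) = (0.2, 0.3) − 0.1·(0, 0) = (0.2, 0.3)
(s₃, t₃) = (0.2, 0.3) − 0.1·(0, 0) = (0.2, 0.3)
s = 0.2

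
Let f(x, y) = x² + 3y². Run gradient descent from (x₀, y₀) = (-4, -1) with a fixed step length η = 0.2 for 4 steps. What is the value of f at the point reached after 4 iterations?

0.26874624

∇f = (2x, 6y)
(x₁, y₁) = (-4, -1) − 0.2·(-8, -6) = (-2.4, 0.2)
(x₂, y₂) = (-2.4, 0.2) − 0.2·(-4.8, 1.2) = (-1.44, -0.04)
(x₃, y₃) = (-1.44, -0.04) − 0.2·(-2.88, -0.24) = (-0.864, 0.008)
(x₄, y₄) = (-0.864, 0.008) − 0.2·(-1.728, 0.048) = (-0.5184, -0.0016)
f(-0.5184, -0.0016) = 0.26874624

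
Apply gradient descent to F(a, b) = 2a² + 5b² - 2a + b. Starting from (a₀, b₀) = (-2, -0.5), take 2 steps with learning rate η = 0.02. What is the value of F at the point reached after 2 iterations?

∇F = (4a - 2, 10b + 1)
Step 1: at (-2, -0.5), ∇F = (-10, -4) → (-2, -0.5) − 0.02·(-10, -4) = (-1.8, -0.42)
Step 2: at (-1.8, -0.42), ∇F = (-9.2, -3.2) → (-1.8, -0.42) − 0.02·(-9.2, -3.2) = (-1.616, -0.356)
F(-1.616, -0.356) = 8.732592

8.732592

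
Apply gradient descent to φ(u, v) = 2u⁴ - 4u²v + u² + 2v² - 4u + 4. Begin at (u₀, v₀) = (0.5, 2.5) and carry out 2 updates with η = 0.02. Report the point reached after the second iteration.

(1.00025216, 2.178208)

∇φ = (8u³ - 8uv + 2u - 4, -4u² + 4v)
(u₁, v₁) = (0.5, 2.5) − 0.02·(-12, 9) = (0.74, 2.32)
(u₂, v₂) = (0.74, 2.32) − 0.02·(-13.012608, 7.0896) = (1.00025216, 2.178208)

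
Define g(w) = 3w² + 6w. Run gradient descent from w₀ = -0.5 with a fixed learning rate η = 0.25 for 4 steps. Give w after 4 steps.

-0.96875

g′(w) = 6w + 6
Step 1: g′(-0.5) = 3; w₁ = -0.5 − 0.25·3 = -1.25
Step 2: g′(-1.25) = -1.5; w₂ = -1.25 − 0.25·(-1.5) = -0.875
Step 3: g′(-0.875) = 0.75; w₃ = -0.875 − 0.25·0.75 = -1.0625
Step 4: g′(-1.0625) = -0.375; w₄ = -1.0625 − 0.25·(-0.375) = -0.96875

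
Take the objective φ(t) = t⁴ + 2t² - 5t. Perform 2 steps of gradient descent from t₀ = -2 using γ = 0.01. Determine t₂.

φ′(t) = 4t³ + 4t - 5
Step 1: φ′(-2) = -45; t₁ = -2 − 0.01·(-45) = -1.55
Step 2: φ′(-1.55) = -26.0955; t₂ = -1.55 − 0.01·(-26.0955) = -1.289045

-1.289045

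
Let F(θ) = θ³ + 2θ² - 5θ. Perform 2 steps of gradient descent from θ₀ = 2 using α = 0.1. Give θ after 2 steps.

F′(θ) = 3θ² + 4θ - 5
Step 1: F′(2) = 15; θ₁ = 2 − 0.1·15 = 0.5
Step 2: F′(0.5) = -2.25; θ₂ = 0.5 − 0.1·(-2.25) = 0.725

0.725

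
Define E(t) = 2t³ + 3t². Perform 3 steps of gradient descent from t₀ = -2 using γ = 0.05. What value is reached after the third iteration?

E′(t) = 6t² + 6t
t₁ = -2 − 0.05·12 = -2.6
t₂ = -2.6 − 0.05·24.96 = -3.848
t₃ = -3.848 − 0.05·65.754624 = -7.1357312

-7.1357312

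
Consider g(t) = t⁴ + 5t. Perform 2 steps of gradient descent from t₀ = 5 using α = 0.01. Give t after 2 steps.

g′(t) = 4t³ + 5
Step 1: g′(5) = 505; t₁ = 5 − 0.01·505 = -0.05
Step 2: g′(-0.05) = 4.9995; t₂ = -0.05 − 0.01·4.9995 = -0.099995

-0.099995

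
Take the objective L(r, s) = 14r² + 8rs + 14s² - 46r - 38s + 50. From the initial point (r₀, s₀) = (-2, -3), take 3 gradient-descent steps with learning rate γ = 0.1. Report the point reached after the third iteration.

(65.512, 65.712)

∇L = (28r + 8s - 46, 8r + 28s - 38)
Step 1: at (-2, -3), ∇L = (-126, -138) → (-2, -3) − 0.1·(-126, -138) = (10.6, 10.8)
Step 2: at (10.6, 10.8), ∇L = (337.2, 349.2) → (10.6, 10.8) − 0.1·(337.2, 349.2) = (-23.12, -24.12)
Step 3: at (-23.12, -24.12), ∇L = (-886.32, -898.32) → (-23.12, -24.12) − 0.1·(-886.32, -898.32) = (65.512, 65.712)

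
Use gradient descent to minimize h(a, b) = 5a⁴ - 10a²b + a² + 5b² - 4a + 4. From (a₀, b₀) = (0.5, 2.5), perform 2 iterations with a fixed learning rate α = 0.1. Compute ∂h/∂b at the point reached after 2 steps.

-27343.880900625

∇h = (20a³ - 20ab + 2a - 4, -10a² + 10b)
Step 1: at (0.5, 2.5), ∇h = (-25.5, 22.5) → (0.5, 2.5) − 0.1·(-25.5, 22.5) = (3.05, 0.25)
Step 2: at (3.05, 0.25), ∇h = (554.3025, -90.525) → (3.05, 0.25) − 0.1·(554.3025, -90.525) = (-52.38025, 9.3025)
∂h/∂b at (-52.38025, 9.3025) = -27343.880900625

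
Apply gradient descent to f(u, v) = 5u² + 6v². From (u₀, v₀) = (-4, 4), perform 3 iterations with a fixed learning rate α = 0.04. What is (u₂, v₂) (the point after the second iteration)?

∇f = (10u, 12v)
Step 1: at (-4, 4), ∇f = (-40, 48) → (-4, 4) − 0.04·(-40, 48) = (-2.4, 2.08)
Step 2: at (-2.4, 2.08), ∇f = (-24, 24.96) → (-2.4, 2.08) − 0.04·(-24, 24.96) = (-1.44, 1.0816)

(-1.44, 1.0816)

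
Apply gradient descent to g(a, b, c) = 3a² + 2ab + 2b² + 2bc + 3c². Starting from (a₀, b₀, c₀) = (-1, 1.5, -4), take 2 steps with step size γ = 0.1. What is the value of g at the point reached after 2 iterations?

4.7408

∇g = (6a + 2b, 2a + 4b + 2c, 2b + 6c)
(a₁, b₁, c₁) = (-1, 1.5, -4) − 0.1·(-3, -4, -21) = (-0.7, 1.9, -1.9)
(a₂, b₂, c₂) = (-0.7, 1.9, -1.9) − 0.1·(-0.4, 2.4, -7.6) = (-0.66, 1.66, -1.14)
g(-0.66, 1.66, -1.14) = 4.7408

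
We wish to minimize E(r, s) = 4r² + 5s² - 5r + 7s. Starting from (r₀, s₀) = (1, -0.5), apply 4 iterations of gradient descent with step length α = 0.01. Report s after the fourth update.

∇E = (8r - 5, 10s + 7)
Step 1: at (1, -0.5), ∇E = (3, 2) → (1, -0.5) − 0.01·(3, 2) = (0.97, -0.52)
Step 2: at (0.97, -0.52), ∇E = (2.76, 1.8) → (0.97, -0.52) − 0.01·(2.76, 1.8) = (0.9424, -0.538)
Step 3: at (0.9424, -0.538), ∇E = (2.5392, 1.62) → (0.9424, -0.538) − 0.01·(2.5392, 1.62) = (0.917008, -0.5542)
Step 4: at (0.917008, -0.5542), ∇E = (2.336064, 1.458) → (0.917008, -0.5542) − 0.01·(2.336064, 1.458) = (0.89364736, -0.56878)
s = -0.56878

-0.56878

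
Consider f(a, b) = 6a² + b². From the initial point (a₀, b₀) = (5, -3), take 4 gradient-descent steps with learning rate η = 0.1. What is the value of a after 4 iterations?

0.008

∇f = (12a, 2b)
(a₁, b₁) = (5, -3) − 0.1·(60, -6) = (-1, -2.4)
(a₂, b₂) = (-1, -2.4) − 0.1·(-12, -4.8) = (0.2, -1.92)
(a₃, b₃) = (0.2, -1.92) − 0.1·(2.4, -3.84) = (-0.04, -1.536)
(a₄, b₄) = (-0.04, -1.536) − 0.1·(-0.48, -3.072) = (0.008, -1.2288)
a = 0.008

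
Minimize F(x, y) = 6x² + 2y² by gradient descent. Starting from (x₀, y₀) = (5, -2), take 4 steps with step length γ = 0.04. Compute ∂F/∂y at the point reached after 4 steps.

-3.98297088

∇F = (12x, 4y)
(x₁, y₁) = (5, -2) − 0.04·(60, -8) = (2.6, -1.68)
(x₂, y₂) = (2.6, -1.68) − 0.04·(31.2, -6.72) = (1.352, -1.4112)
(x₃, y₃) = (1.352, -1.4112) − 0.04·(16.224, -5.6448) = (0.70304, -1.185408)
(x₄, y₄) = (0.70304, -1.185408) − 0.04·(8.43648, -4.741632) = (0.3655808, -0.99574272)
∂F/∂y at (0.3655808, -0.99574272) = -3.98297088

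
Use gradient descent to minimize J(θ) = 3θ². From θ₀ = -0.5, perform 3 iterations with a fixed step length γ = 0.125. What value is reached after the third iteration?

-0.0078125

J′(θ) = 6θ
Step 1: J′(-0.5) = -3; θ₁ = -0.5 − 0.125·(-3) = -0.125
Step 2: J′(-0.125) = -0.75; θ₂ = -0.125 − 0.125·(-0.75) = -0.03125
Step 3: J′(-0.03125) = -0.1875; θ₃ = -0.03125 − 0.125·(-0.1875) = -0.0078125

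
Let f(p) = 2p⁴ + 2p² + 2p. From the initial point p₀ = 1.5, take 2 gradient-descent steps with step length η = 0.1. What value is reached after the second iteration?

5

f′(p) = 8p³ + 4p + 2
Step 1: f′(1.5) = 35; p₁ = 1.5 − 0.1·35 = -2
Step 2: f′(-2) = -70; p₂ = -2 − 0.1·(-70) = 5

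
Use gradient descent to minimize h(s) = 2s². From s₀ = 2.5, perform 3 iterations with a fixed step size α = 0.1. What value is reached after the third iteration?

h′(s) = 4s
Step 1: h′(2.5) = 10; s₁ = 2.5 − 0.1·10 = 1.5
Step 2: h′(1.5) = 6; s₂ = 1.5 − 0.1·6 = 0.9
Step 3: h′(0.9) = 3.6; s₃ = 0.9 − 0.1·3.6 = 0.54

0.54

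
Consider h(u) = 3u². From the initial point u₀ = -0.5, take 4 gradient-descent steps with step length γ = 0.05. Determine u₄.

-0.12005

h′(u) = 6u
Step 1: h′(-0.5) = -3; u₁ = -0.5 − 0.05·(-3) = -0.35
Step 2: h′(-0.35) = -2.1; u₂ = -0.35 − 0.05·(-2.1) = -0.245
Step 3: h′(-0.245) = -1.47; u₃ = -0.245 − 0.05·(-1.47) = -0.1715
Step 4: h′(-0.1715) = -1.029; u₄ = -0.1715 − 0.05·(-1.029) = -0.12005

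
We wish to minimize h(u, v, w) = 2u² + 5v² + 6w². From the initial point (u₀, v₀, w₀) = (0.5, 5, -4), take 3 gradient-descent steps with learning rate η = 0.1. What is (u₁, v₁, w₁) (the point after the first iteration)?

∇h = (4u, 10v, 12w)
(u₁, v₁, w₁) = (0.5, 5, -4) − 0.1·(2, 50, -48) = (0.3, 0, 0.8)

(0.3, 0, 0.8)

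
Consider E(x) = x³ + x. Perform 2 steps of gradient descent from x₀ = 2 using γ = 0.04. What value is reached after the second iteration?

E′(x) = 3x² + 1
x₁ = 2 − 0.04·13 = 1.48
x₂ = 1.48 − 0.04·7.5712 = 1.177152

1.177152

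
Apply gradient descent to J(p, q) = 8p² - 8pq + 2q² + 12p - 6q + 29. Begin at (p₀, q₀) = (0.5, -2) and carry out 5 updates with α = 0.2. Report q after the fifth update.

∇J = (16p - 8q + 12, -8p + 4q - 6)
Step 1: at (0.5, -2), ∇J = (36, -18) → (0.5, -2) − 0.2·(36, -18) = (-6.7, 1.6)
Step 2: at (-6.7, 1.6), ∇J = (-108, 54) → (-6.7, 1.6) − 0.2·(-108, 54) = (14.9, -9.2)
Step 3: at (14.9, -9.2), ∇J = (324, -162) → (14.9, -9.2) − 0.2·(324, -162) = (-49.9, 23.2)
Step 4: at (-49.9, 23.2), ∇J = (-972, 486) → (-49.9, 23.2) − 0.2·(-972, 486) = (144.5, -74)
Step 5: at (144.5, -74), ∇J = (2916, -1458) → (144.5, -74) − 0.2·(2916, -1458) = (-438.7, 217.6)
q = 217.6

217.6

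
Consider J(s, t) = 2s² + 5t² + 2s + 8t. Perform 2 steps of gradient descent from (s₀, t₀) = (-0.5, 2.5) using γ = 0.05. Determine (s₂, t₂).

∇J = (4s + 2, 10t + 8)
(s₁, t₁) = (-0.5, 2.5) − 0.05·(0, 33) = (-0.5, 0.85)
(s₂, t₂) = (-0.5, 0.85) − 0.05·(0, 16.5) = (-0.5, 0.025)

(-0.5, 0.025)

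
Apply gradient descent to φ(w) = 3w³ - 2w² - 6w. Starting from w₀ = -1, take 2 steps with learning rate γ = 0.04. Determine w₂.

φ′(w) = 9w² - 4w - 6
Step 1: φ′(-1) = 7; w₁ = -1 − 0.04·7 = -1.28
Step 2: φ′(-1.28) = 13.8656; w₂ = -1.28 − 0.04·13.8656 = -1.834624

-1.834624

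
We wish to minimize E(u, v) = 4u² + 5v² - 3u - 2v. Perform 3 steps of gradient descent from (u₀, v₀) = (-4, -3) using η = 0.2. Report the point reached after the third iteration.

∇E = (8u - 3, 10v - 2)
(u₁, v₁) = (-4, -3) − 0.2·(-35, -32) = (3, 3.4)
(u₂, v₂) = (3, 3.4) − 0.2·(21, 32) = (-1.2, -3)
(u₃, v₃) = (-1.2, -3) − 0.2·(-12.6, -32) = (1.32, 3.4)

(1.32, 3.4)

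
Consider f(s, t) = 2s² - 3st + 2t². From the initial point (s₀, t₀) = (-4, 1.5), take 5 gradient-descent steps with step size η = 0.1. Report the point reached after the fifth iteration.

∇f = (4s - 3t, -3s + 4t)
Step 1: at (-4, 1.5), ∇f = (-20.5, 18) → (-4, 1.5) − 0.1·(-20.5, 18) = (-1.95, -0.3)
Step 2: at (-1.95, -0.3), ∇f = (-6.9, 4.65) → (-1.95, -0.3) − 0.1·(-6.9, 4.65) = (-1.26, -0.765)
Step 3: at (-1.26, -0.765), ∇f = (-2.745, 0.72) → (-1.26, -0.765) − 0.1·(-2.745, 0.72) = (-0.9855, -0.837)
Step 4: at (-0.9855, -0.837), ∇f = (-1.431, -0.3915) → (-0.9855, -0.837) − 0.1·(-1.431, -0.3915) = (-0.8424, -0.79785)
Step 5: at (-0.8424, -0.79785), ∇f = (-0.97605, -0.6642) → (-0.8424, -0.79785) − 0.1·(-0.97605, -0.6642) = (-0.744795, -0.73143)

(-0.744795, -0.73143)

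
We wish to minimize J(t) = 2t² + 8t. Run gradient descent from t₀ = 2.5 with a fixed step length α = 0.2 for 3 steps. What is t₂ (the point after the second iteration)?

J′(t) = 4t + 8
t₁ = 2.5 − 0.2·18 = -1.1
t₂ = -1.1 − 0.2·3.6 = -1.82

-1.82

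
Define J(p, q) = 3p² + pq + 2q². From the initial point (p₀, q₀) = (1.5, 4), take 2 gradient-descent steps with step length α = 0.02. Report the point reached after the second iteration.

∇J = (6p + q, p + 4q)
Step 1: at (1.5, 4), ∇J = (13, 17.5) → (1.5, 4) − 0.02·(13, 17.5) = (1.24, 3.65)
Step 2: at (1.24, 3.65), ∇J = (11.09, 15.84) → (1.24, 3.65) − 0.02·(11.09, 15.84) = (1.0182, 3.3332)

(1.0182, 3.3332)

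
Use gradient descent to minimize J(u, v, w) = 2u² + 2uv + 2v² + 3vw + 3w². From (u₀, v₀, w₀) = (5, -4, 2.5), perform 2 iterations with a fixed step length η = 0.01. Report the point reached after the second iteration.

∇J = (4u + 2v, 2u + 4v + 3w, 3v + 6w)
(u₁, v₁, w₁) = (5, -4, 2.5) − 0.01·(12, 1.5, 3) = (4.88, -4.015, 2.47)
(u₂, v₂, w₂) = (4.88, -4.015, 2.47) − 0.01·(11.49, 1.11, 2.775) = (4.7651, -4.0261, 2.44225)

(4.7651, -4.0261, 2.44225)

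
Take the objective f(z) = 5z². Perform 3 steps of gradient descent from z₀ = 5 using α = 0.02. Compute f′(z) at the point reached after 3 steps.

25.6

f′(z) = 10z
Step 1: f′(5) = 50; z₁ = 5 − 0.02·50 = 4
Step 2: f′(4) = 40; z₂ = 4 − 0.02·40 = 3.2
Step 3: f′(3.2) = 32; z₃ = 3.2 − 0.02·32 = 2.56
f′(z) at (2.56) = 25.6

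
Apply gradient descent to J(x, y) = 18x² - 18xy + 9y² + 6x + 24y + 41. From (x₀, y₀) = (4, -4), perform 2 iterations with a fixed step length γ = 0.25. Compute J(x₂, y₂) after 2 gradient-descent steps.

∇J = (36x - 18y + 6, -18x + 18y + 24)
Step 1: at (4, -4), ∇J = (222, -120) → (4, -4) − 0.25·(222, -120) = (-51.5, 26)
Step 2: at (-51.5, 26), ∇J = (-2316, 1419) → (-51.5, 26) − 0.25·(-2316, 1419) = (527.5, -328.75)
J(527.5, -328.75) = 9098098.8125

9098098.8125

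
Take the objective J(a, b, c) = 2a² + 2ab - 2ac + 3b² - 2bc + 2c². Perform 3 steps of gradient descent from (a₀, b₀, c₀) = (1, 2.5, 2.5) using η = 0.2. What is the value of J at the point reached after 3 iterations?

∇J = (4a + 2b - 2c, 2a + 6b - 2c, -2a - 2b + 4c)
Step 1: at (1, 2.5, 2.5), ∇J = (4, 12, 3) → (1, 2.5, 2.5) − 0.2·(4, 12, 3) = (0.2, 0.1, 1.9)
Step 2: at (0.2, 0.1, 1.9), ∇J = (-2.8, -2.8, 7) → (0.2, 0.1, 1.9) − 0.2·(-2.8, -2.8, 7) = (0.76, 0.66, 0.5)
Step 3: at (0.76, 0.66, 0.5), ∇J = (3.36, 4.48, -0.84) → (0.76, 0.66, 0.5) − 0.2·(3.36, 4.48, -0.84) = (0.088, -0.236, 0.668)
J(0.088, -0.236, 0.668) = 1.231216

1.231216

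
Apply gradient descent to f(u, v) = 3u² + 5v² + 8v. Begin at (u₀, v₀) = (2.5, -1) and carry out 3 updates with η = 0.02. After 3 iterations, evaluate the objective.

∇f = (6u, 10v + 8)
Step 1: at (2.5, -1), ∇f = (15, -2) → (2.5, -1) − 0.02·(15, -2) = (2.2, -0.96)
Step 2: at (2.2, -0.96), ∇f = (13.2, -1.6) → (2.2, -0.96) − 0.02·(13.2, -1.6) = (1.936, -0.928)
Step 3: at (1.936, -0.928), ∇f = (11.616, -1.28) → (1.936, -0.928) − 0.02·(11.616, -1.28) = (1.70368, -0.9024)
f(1.70368, -0.9024) = 5.5600054272

5.5600054272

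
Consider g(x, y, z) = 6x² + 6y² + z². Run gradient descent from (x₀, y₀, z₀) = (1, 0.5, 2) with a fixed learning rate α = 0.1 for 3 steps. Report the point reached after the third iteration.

∇g = (12x, 12y, 2z)
Step 1: at (1, 0.5, 2), ∇g = (12, 6, 4) → (1, 0.5, 2) − 0.1·(12, 6, 4) = (-0.2, -0.1, 1.6)
Step 2: at (-0.2, -0.1, 1.6), ∇g = (-2.4, -1.2, 3.2) → (-0.2, -0.1, 1.6) − 0.1·(-2.4, -1.2, 3.2) = (0.04, 0.02, 1.28)
Step 3: at (0.04, 0.02, 1.28), ∇g = (0.48, 0.24, 2.56) → (0.04, 0.02, 1.28) − 0.1·(0.48, 0.24, 2.56) = (-0.008, -0.004, 1.024)

(-0.008, -0.004, 1.024)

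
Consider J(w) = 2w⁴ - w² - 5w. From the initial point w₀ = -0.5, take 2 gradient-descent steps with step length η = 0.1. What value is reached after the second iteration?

0.5

J′(w) = 8w³ - 2w - 5
Step 1: J′(-0.5) = -5; w₁ = -0.5 − 0.1·(-5) = 0
Step 2: J′(0) = -5; w₂ = 0 − 0.1·(-5) = 0.5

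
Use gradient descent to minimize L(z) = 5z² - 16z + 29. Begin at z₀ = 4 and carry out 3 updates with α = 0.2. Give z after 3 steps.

-0.8

L′(z) = 10z - 16
Step 1: L′(4) = 24; z₁ = 4 − 0.2·24 = -0.8
Step 2: L′(-0.8) = -24; z₂ = -0.8 − 0.2·(-24) = 4
Step 3: L′(4) = 24; z₃ = 4 − 0.2·24 = -0.8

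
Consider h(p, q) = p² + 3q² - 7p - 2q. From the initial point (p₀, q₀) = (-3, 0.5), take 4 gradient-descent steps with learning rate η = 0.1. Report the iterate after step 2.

∇h = (2p - 7, 6q - 2)
Step 1: at (-3, 0.5), ∇h = (-13, 1) → (-3, 0.5) − 0.1·(-13, 1) = (-1.7, 0.4)
Step 2: at (-1.7, 0.4), ∇h = (-10.4, 0.4) → (-1.7, 0.4) − 0.1·(-10.4, 0.4) = (-0.66, 0.36)

(-0.66, 0.36)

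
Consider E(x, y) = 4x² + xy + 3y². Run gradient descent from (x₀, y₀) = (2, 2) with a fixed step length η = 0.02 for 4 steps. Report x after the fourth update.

∇E = (8x + y, x + 6y)
(x₁, y₁) = (2, 2) − 0.02·(18, 14) = (1.64, 1.72)
(x₂, y₂) = (1.64, 1.72) − 0.02·(14.84, 11.96) = (1.3432, 1.4808)
(x₃, y₃) = (1.3432, 1.4808) − 0.02·(12.2264, 10.228) = (1.098672, 1.27624)
(x₄, y₄) = (1.098672, 1.27624) − 0.02·(10.065616, 8.756112) = (0.89735968, 1.10111776)
x = 0.89735968

0.89735968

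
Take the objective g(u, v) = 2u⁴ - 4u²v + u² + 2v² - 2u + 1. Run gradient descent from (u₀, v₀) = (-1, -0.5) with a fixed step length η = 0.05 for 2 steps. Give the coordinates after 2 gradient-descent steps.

∇g = (8u³ - 8uv + 2u - 2, -4u² + 4v)
(u₁, v₁) = (-1, -0.5) − 0.05·(-16, -6) = (-0.2, -0.2)
(u₂, v₂) = (-0.2, -0.2) − 0.05·(-2.784, -0.96) = (-0.0608, -0.152)

(-0.0608, -0.152)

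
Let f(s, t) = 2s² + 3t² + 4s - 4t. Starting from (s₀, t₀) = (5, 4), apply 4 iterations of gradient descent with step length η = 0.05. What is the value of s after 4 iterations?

∇f = (4s + 4, 6t - 4)
Step 1: at (5, 4), ∇f = (24, 20) → (5, 4) − 0.05·(24, 20) = (3.8, 3)
Step 2: at (3.8, 3), ∇f = (19.2, 14) → (3.8, 3) − 0.05·(19.2, 14) = (2.84, 2.3)
Step 3: at (2.84, 2.3), ∇f = (15.36, 9.8) → (2.84, 2.3) − 0.05·(15.36, 9.8) = (2.072, 1.81)
Step 4: at (2.072, 1.81), ∇f = (12.288, 6.86) → (2.072, 1.81) − 0.05·(12.288, 6.86) = (1.4576, 1.467)
s = 1.4576

1.4576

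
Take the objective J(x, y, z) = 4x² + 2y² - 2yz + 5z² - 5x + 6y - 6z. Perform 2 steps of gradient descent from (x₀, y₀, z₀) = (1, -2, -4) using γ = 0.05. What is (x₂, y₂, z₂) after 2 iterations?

(0.76, -2.33, -0.88)

∇J = (8x - 5, 4y - 2z + 6, -2y + 10z - 6)
Step 1: at (1, -2, -4), ∇J = (3, 6, -42) → (1, -2, -4) − 0.05·(3, 6, -42) = (0.85, -2.3, -1.9)
Step 2: at (0.85, -2.3, -1.9), ∇J = (1.8, 0.6, -20.4) → (0.85, -2.3, -1.9) − 0.05·(1.8, 0.6, -20.4) = (0.76, -2.33, -0.88)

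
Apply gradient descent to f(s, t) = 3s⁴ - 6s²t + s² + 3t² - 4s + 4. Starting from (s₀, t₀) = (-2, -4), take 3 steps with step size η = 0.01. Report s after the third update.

∇f = (12s³ - 12st + 2s - 4, -6s² + 6t)
(s₁, t₁) = (-2, -4) − 0.01·(-200, -48) = (0, -3.52)
(s₂, t₂) = (0, -3.52) − 0.01·(-4, -21.12) = (0.04, -3.3088)
(s₃, t₃) = (0.04, -3.3088) − 0.01·(-2.331008, -19.8624) = (0.06331008, -3.110176)
s = 0.06331008

0.06331008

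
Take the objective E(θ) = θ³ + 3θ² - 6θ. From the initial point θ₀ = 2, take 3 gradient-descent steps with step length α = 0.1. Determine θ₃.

0.7333328

E′(θ) = 3θ² + 6θ - 6
Step 1: E′(2) = 18; θ₁ = 2 − 0.1·18 = 0.2
Step 2: E′(0.2) = -4.68; θ₂ = 0.2 − 0.1·(-4.68) = 0.668
Step 3: E′(0.668) = -0.653328; θ₃ = 0.668 − 0.1·(-0.653328) = 0.7333328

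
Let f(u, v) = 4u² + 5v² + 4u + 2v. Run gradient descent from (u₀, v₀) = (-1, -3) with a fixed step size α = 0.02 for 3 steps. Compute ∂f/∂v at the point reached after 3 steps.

-14.336

∇f = (8u + 4, 10v + 2)
(u₁, v₁) = (-1, -3) − 0.02·(-4, -28) = (-0.92, -2.44)
(u₂, v₂) = (-0.92, -2.44) − 0.02·(-3.36, -22.4) = (-0.8528, -1.992)
(u₃, v₃) = (-0.8528, -1.992) − 0.02·(-2.8224, -17.92) = (-0.796352, -1.6336)
∂f/∂v at (-0.796352, -1.6336) = -14.336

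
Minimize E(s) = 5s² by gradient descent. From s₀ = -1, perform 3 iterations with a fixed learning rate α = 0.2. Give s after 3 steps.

1

E′(s) = 10s
s₁ = -1 − 0.2·(-10) = 1
s₂ = 1 − 0.2·10 = -1
s₃ = -1 − 0.2·(-10) = 1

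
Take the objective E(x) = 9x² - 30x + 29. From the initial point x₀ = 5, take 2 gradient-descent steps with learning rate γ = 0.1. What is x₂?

E′(x) = 18x - 30
Step 1: E′(5) = 60; x₁ = 5 − 0.1·60 = -1
Step 2: E′(-1) = -48; x₂ = -1 − 0.1·(-48) = 3.8

3.8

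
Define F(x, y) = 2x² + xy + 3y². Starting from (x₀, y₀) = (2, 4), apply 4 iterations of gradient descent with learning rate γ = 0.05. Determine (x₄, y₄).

∇F = (4x + y, x + 6y)
Step 1: at (2, 4), ∇F = (12, 26) → (2, 4) − 0.05·(12, 26) = (1.4, 2.7)
Step 2: at (1.4, 2.7), ∇F = (8.3, 17.6) → (1.4, 2.7) − 0.05·(8.3, 17.6) = (0.985, 1.82)
Step 3: at (0.985, 1.82), ∇F = (5.76, 11.905) → (0.985, 1.82) − 0.05·(5.76, 11.905) = (0.697, 1.22475)
Step 4: at (0.697, 1.22475), ∇F = (4.01275, 8.0455) → (0.697, 1.22475) − 0.05·(4.01275, 8.0455) = (0.4963625, 0.822475)

(0.4963625, 0.822475)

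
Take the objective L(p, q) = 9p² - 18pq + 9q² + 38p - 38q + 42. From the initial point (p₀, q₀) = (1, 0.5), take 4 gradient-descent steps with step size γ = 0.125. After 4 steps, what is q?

∇L = (18p - 18q + 38, -18p + 18q - 38)
(p₁, q₁) = (1, 0.5) − 0.125·(47, -47) = (-4.875, 6.375)
(p₂, q₂) = (-4.875, 6.375) − 0.125·(-164.5, 164.5) = (15.6875, -14.1875)
(p₃, q₃) = (15.6875, -14.1875) − 0.125·(575.75, -575.75) = (-56.28125, 57.78125)
(p₄, q₄) = (-56.28125, 57.78125) − 0.125·(-2015.125, 2015.125) = (195.609375, -194.109375)
q = -194.109375

-194.109375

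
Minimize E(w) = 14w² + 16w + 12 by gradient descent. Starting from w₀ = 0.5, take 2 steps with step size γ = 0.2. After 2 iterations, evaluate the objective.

7203.34

E′(w) = 28w + 16
w₁ = 0.5 − 0.2·30 = -5.5
w₂ = -5.5 − 0.2·(-138) = 22.1
E(22.1) = 7203.34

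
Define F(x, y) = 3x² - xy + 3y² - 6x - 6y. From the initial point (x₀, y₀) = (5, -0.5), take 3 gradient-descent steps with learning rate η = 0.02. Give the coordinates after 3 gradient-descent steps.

∇F = (6x - y - 6, -x + 6y - 6)
Step 1: at (5, -0.5), ∇F = (24.5, -14) → (5, -0.5) − 0.02·(24.5, -14) = (4.51, -0.22)
Step 2: at (4.51, -0.22), ∇F = (21.28, -11.83) → (4.51, -0.22) − 0.02·(21.28, -11.83) = (4.0844, 0.0166)
Step 3: at (4.0844, 0.0166), ∇F = (18.4898, -9.9848) → (4.0844, 0.0166) − 0.02·(18.4898, -9.9848) = (3.714604, 0.216296)

(3.714604, 0.216296)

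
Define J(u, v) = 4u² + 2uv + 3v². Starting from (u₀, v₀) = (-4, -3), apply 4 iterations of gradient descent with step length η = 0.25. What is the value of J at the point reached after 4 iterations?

987.28515625

∇J = (8u + 2v, 2u + 6v)
Step 1: at (-4, -3), ∇J = (-38, -26) → (-4, -3) − 0.25·(-38, -26) = (5.5, 3.5)
Step 2: at (5.5, 3.5), ∇J = (51, 32) → (5.5, 3.5) − 0.25·(51, 32) = (-7.25, -4.5)
Step 3: at (-7.25, -4.5), ∇J = (-67, -41.5) → (-7.25, -4.5) − 0.25·(-67, -41.5) = (9.5, 5.875)
Step 4: at (9.5, 5.875), ∇J = (87.75, 54.25) → (9.5, 5.875) − 0.25·(87.75, 54.25) = (-12.4375, -7.6875)
J(-12.4375, -7.6875) = 987.28515625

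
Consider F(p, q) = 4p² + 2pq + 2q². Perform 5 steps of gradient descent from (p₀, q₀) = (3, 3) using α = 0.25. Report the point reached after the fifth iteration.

(-9.28125, -3.84375)

∇F = (8p + 2q, 2p + 4q)
Step 1: at (3, 3), ∇F = (30, 18) → (3, 3) − 0.25·(30, 18) = (-4.5, -1.5)
Step 2: at (-4.5, -1.5), ∇F = (-39, -15) → (-4.5, -1.5) − 0.25·(-39, -15) = (5.25, 2.25)
Step 3: at (5.25, 2.25), ∇F = (46.5, 19.5) → (5.25, 2.25) − 0.25·(46.5, 19.5) = (-6.375, -2.625)
Step 4: at (-6.375, -2.625), ∇F = (-56.25, -23.25) → (-6.375, -2.625) − 0.25·(-56.25, -23.25) = (7.6875, 3.1875)
Step 5: at (7.6875, 3.1875), ∇F = (67.875, 28.125) → (7.6875, 3.1875) − 0.25·(67.875, 28.125) = (-9.28125, -3.84375)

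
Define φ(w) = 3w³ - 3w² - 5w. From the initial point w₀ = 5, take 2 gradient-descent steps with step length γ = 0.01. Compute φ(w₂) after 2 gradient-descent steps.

14.593589182293

φ′(w) = 9w² - 6w - 5
Step 1: φ′(5) = 190; w₁ = 5 − 0.01·190 = 3.1
Step 2: φ′(3.1) = 62.89; w₂ = 3.1 − 0.01·62.89 = 2.4711
φ(2.4711) = 14.593589182293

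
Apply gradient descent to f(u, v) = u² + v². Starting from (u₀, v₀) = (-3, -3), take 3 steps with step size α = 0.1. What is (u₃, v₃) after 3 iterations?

(-1.536, -1.536)

∇f = (2u, 2v)
Step 1: at (-3, -3), ∇f = (-6, -6) → (-3, -3) − 0.1·(-6, -6) = (-2.4, -2.4)
Step 2: at (-2.4, -2.4), ∇f = (-4.8, -4.8) → (-2.4, -2.4) − 0.1·(-4.8, -4.8) = (-1.92, -1.92)
Step 3: at (-1.92, -1.92), ∇f = (-3.84, -3.84) → (-1.92, -1.92) − 0.1·(-3.84, -3.84) = (-1.536, -1.536)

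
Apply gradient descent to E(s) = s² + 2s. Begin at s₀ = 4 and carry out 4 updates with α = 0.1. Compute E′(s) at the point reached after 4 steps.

E′(s) = 2s + 2
Step 1: E′(4) = 10; s₁ = 4 − 0.1·10 = 3
Step 2: E′(3) = 8; s₂ = 3 − 0.1·8 = 2.2
Step 3: E′(2.2) = 6.4; s₃ = 2.2 − 0.1·6.4 = 1.56
Step 4: E′(1.56) = 5.12; s₄ = 1.56 − 0.1·5.12 = 1.048
E′(s) at (1.048) = 4.096

4.096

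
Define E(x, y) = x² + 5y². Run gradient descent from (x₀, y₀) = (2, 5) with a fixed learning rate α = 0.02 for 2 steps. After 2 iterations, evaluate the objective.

∇E = (2x, 10y)
Step 1: at (2, 5), ∇E = (4, 50) → (2, 5) − 0.02·(4, 50) = (1.92, 4)
Step 2: at (1.92, 4), ∇E = (3.84, 40) → (1.92, 4) − 0.02·(3.84, 40) = (1.8432, 3.2)
E(1.8432, 3.2) = 54.59738624

54.59738624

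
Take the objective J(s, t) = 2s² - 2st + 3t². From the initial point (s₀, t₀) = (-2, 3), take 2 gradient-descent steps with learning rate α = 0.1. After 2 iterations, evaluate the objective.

∇J = (4s - 2t, -2s + 6t)
Step 1: at (-2, 3), ∇J = (-14, 22) → (-2, 3) − 0.1·(-14, 22) = (-0.6, 0.8)
Step 2: at (-0.6, 0.8), ∇J = (-4, 6) → (-0.6, 0.8) − 0.1·(-4, 6) = (-0.2, 0.2)
J(-0.2, 0.2) = 0.28

0.28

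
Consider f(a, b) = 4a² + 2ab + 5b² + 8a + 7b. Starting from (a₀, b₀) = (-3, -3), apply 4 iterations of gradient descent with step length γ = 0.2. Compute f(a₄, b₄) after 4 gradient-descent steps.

∇f = (8a + 2b + 8, 2a + 10b + 7)
(a₁, b₁) = (-3, -3) − 0.2·(-22, -29) = (1.4, 2.8)
(a₂, b₂) = (1.4, 2.8) − 0.2·(24.8, 37.8) = (-3.56, -4.76)
(a₃, b₃) = (-3.56, -4.76) − 0.2·(-30, -47.72) = (2.44, 4.784)
(a₄, b₄) = (2.44, 4.784) − 0.2·(37.088, 59.72) = (-4.9776, -7.16)
f(-4.9776, -7.16) = 336.77243904

336.77243904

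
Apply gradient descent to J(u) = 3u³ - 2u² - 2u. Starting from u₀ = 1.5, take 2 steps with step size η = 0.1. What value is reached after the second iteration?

0.5169375

J′(u) = 9u² - 4u - 2
u₁ = 1.5 − 0.1·12.25 = 0.275
u₂ = 0.275 − 0.1·(-2.419375) = 0.5169375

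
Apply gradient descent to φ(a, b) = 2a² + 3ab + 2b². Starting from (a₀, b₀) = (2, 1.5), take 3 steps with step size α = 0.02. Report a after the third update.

∇φ = (4a + 3b, 3a + 4b)
(a₁, b₁) = (2, 1.5) − 0.02·(12.5, 12) = (1.75, 1.26)
(a₂, b₂) = (1.75, 1.26) − 0.02·(10.78, 10.29) = (1.5344, 1.0542)
(a₃, b₃) = (1.5344, 1.0542) − 0.02·(9.3002, 8.82) = (1.348396, 0.8778)
a = 1.348396

1.348396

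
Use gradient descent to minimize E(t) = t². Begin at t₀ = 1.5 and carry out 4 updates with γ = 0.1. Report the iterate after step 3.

0.768

E′(t) = 2t
Step 1: E′(1.5) = 3; t₁ = 1.5 − 0.1·3 = 1.2
Step 2: E′(1.2) = 2.4; t₂ = 1.2 − 0.1·2.4 = 0.96
Step 3: E′(0.96) = 1.92; t₃ = 0.96 − 0.1·1.92 = 0.768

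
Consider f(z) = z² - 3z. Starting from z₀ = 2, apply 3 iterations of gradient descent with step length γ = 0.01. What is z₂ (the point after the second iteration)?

1.9802

f′(z) = 2z - 3
Step 1: f′(2) = 1; z₁ = 2 − 0.01·1 = 1.99
Step 2: f′(1.99) = 0.98; z₂ = 1.99 − 0.01·0.98 = 1.9802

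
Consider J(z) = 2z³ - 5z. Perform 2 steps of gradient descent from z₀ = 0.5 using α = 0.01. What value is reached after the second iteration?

0.5678265

J′(z) = 6z² - 5
z₁ = 0.5 − 0.01·(-3.5) = 0.535
z₂ = 0.535 − 0.01·(-3.28265) = 0.5678265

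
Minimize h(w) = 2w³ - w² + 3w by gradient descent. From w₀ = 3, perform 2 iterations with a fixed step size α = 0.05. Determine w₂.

h′(w) = 6w² - 2w + 3
Step 1: h′(3) = 51; w₁ = 3 − 0.05·51 = 0.45
Step 2: h′(0.45) = 3.315; w₂ = 0.45 − 0.05·3.315 = 0.28425

0.28425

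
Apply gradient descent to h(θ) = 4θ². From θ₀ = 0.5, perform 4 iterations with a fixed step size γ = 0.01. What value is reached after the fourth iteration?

h′(θ) = 8θ
Step 1: h′(0.5) = 4; θ₁ = 0.5 − 0.01·4 = 0.46
Step 2: h′(0.46) = 3.68; θ₂ = 0.46 − 0.01·3.68 = 0.4232
Step 3: h′(0.4232) = 3.3856; θ₃ = 0.4232 − 0.01·3.3856 = 0.389344
Step 4: h′(0.389344) = 3.114752; θ₄ = 0.389344 − 0.01·3.114752 = 0.35819648

0.35819648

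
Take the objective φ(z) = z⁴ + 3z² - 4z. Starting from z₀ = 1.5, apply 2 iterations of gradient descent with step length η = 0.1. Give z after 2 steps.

φ′(z) = 4z³ + 6z - 4
Step 1: φ′(1.5) = 18.5; z₁ = 1.5 − 0.1·18.5 = -0.35
Step 2: φ′(-0.35) = -6.2715; z₂ = -0.35 − 0.1·(-6.2715) = 0.27715

0.27715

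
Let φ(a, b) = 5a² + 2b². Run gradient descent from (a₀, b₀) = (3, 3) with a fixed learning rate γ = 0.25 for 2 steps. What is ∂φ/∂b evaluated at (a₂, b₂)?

∇φ = (10a, 4b)
(a₁, b₁) = (3, 3) − 0.25·(30, 12) = (-4.5, 0)
(a₂, b₂) = (-4.5, 0) − 0.25·(-45, 0) = (6.75, 0)
∂φ/∂b at (6.75, 0) = 0

0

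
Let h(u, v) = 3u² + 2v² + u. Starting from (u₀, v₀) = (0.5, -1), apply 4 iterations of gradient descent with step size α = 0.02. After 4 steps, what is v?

-0.71639296

∇h = (6u + 1, 4v)
Step 1: at (0.5, -1), ∇h = (4, -4) → (0.5, -1) − 0.02·(4, -4) = (0.42, -0.92)
Step 2: at (0.42, -0.92), ∇h = (3.52, -3.68) → (0.42, -0.92) − 0.02·(3.52, -3.68) = (0.3496, -0.8464)
Step 3: at (0.3496, -0.8464), ∇h = (3.0976, -3.3856) → (0.3496, -0.8464) − 0.02·(3.0976, -3.3856) = (0.287648, -0.778688)
Step 4: at (0.287648, -0.778688), ∇h = (2.725888, -3.114752) → (0.287648, -0.778688) − 0.02·(2.725888, -3.114752) = (0.23313024, -0.71639296)
v = -0.71639296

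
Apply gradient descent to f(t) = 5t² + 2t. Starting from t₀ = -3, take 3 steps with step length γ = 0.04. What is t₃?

-0.8048

f′(t) = 10t + 2
t₁ = -3 − 0.04·(-28) = -1.88
t₂ = -1.88 − 0.04·(-16.8) = -1.208
t₃ = -1.208 − 0.04·(-10.08) = -0.8048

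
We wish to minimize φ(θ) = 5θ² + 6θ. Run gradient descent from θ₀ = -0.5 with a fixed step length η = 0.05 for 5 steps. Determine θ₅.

-0.596875

φ′(θ) = 10θ + 6
Step 1: φ′(-0.5) = 1; θ₁ = -0.5 − 0.05·1 = -0.55
Step 2: φ′(-0.55) = 0.5; θ₂ = -0.55 − 0.05·0.5 = -0.575
Step 3: φ′(-0.575) = 0.25; θ₃ = -0.575 − 0.05·0.25 = -0.5875
Step 4: φ′(-0.5875) = 0.125; θ₄ = -0.5875 − 0.05·0.125 = -0.59375
Step 5: φ′(-0.59375) = 0.0625; θ₅ = -0.59375 − 0.05·0.0625 = -0.596875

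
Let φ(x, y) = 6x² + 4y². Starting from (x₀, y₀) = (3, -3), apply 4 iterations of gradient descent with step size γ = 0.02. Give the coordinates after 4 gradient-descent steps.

(1.00086528, -1.49361408)

∇φ = (12x, 8y)
Step 1: at (3, -3), ∇φ = (36, -24) → (3, -3) − 0.02·(36, -24) = (2.28, -2.52)
Step 2: at (2.28, -2.52), ∇φ = (27.36, -20.16) → (2.28, -2.52) − 0.02·(27.36, -20.16) = (1.7328, -2.1168)
Step 3: at (1.7328, -2.1168), ∇φ = (20.7936, -16.9344) → (1.7328, -2.1168) − 0.02·(20.7936, -16.9344) = (1.316928, -1.778112)
Step 4: at (1.316928, -1.778112), ∇φ = (15.803136, -14.224896) → (1.316928, -1.778112) − 0.02·(15.803136, -14.224896) = (1.00086528, -1.49361408)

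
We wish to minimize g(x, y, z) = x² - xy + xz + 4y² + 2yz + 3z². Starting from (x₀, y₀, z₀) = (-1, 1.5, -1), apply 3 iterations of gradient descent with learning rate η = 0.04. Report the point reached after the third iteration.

(-0.566304, 0.541632, -0.557984)

∇g = (2x - y + z, -x + 8y + 2z, x + 2y + 6z)
Step 1: at (-1, 1.5, -1), ∇g = (-4.5, 11, -4) → (-1, 1.5, -1) − 0.04·(-4.5, 11, -4) = (-0.82, 1.06, -0.84)
Step 2: at (-0.82, 1.06, -0.84), ∇g = (-3.54, 7.62, -3.74) → (-0.82, 1.06, -0.84) − 0.04·(-3.54, 7.62, -3.74) = (-0.6784, 0.7552, -0.6904)
Step 3: at (-0.6784, 0.7552, -0.6904), ∇g = (-2.8024, 5.3392, -3.3104) → (-0.6784, 0.7552, -0.6904) − 0.04·(-2.8024, 5.3392, -3.3104) = (-0.566304, 0.541632, -0.557984)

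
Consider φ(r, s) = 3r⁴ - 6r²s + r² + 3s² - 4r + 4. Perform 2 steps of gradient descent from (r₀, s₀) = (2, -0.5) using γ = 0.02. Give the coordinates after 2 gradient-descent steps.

(-0.07415296, 0.038272)

∇φ = (12r³ - 12rs + 2r - 4, -6r² + 6s)
(r₁, s₁) = (2, -0.5) − 0.02·(108, -27) = (-0.16, 0.04)
(r₂, s₂) = (-0.16, 0.04) − 0.02·(-4.292352, 0.0864) = (-0.07415296, 0.038272)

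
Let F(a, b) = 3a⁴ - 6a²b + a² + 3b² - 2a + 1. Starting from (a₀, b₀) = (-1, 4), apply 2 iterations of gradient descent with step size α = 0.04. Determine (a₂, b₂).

∇F = (12a³ - 12ab + 2a - 2, -6a² + 6b)
(a₁, b₁) = (-1, 4) − 0.04·(32, 18) = (-2.28, 3.28)
(a₂, b₂) = (-2.28, 3.28) − 0.04·(-59.047424, -11.5104) = (0.08189696, 3.740416)

(0.08189696, 3.740416)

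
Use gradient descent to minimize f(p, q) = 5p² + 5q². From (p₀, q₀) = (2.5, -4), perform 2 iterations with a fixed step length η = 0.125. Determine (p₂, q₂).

∇f = (10p, 10q)
(p₁, q₁) = (2.5, -4) − 0.125·(25, -40) = (-0.625, 1)
(p₂, q₂) = (-0.625, 1) − 0.125·(-6.25, 10) = (0.15625, -0.25)

(0.15625, -0.25)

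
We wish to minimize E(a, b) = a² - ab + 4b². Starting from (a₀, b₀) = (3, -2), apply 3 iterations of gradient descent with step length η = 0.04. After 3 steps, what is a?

∇E = (2a - b, -a + 8b)
Step 1: at (3, -2), ∇E = (8, -19) → (3, -2) − 0.04·(8, -19) = (2.68, -1.24)
Step 2: at (2.68, -1.24), ∇E = (6.6, -12.6) → (2.68, -1.24) − 0.04·(6.6, -12.6) = (2.416, -0.736)
Step 3: at (2.416, -0.736), ∇E = (5.568, -8.304) → (2.416, -0.736) − 0.04·(5.568, -8.304) = (2.19328, -0.40384)
a = 2.19328

2.19328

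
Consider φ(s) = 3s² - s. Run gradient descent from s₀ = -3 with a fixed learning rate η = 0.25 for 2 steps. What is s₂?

-0.625

φ′(s) = 6s - 1
s₁ = -3 − 0.25·(-19) = 1.75
s₂ = 1.75 − 0.25·9.5 = -0.625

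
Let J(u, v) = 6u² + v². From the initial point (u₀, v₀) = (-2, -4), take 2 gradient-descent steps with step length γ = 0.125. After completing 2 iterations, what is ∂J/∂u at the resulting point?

∇J = (12u, 2v)
Step 1: at (-2, -4), ∇J = (-24, -8) → (-2, -4) − 0.125·(-24, -8) = (1, -3)
Step 2: at (1, -3), ∇J = (12, -6) → (1, -3) − 0.125·(12, -6) = (-0.5, -2.25)
∂J/∂u at (-0.5, -2.25) = -6

-6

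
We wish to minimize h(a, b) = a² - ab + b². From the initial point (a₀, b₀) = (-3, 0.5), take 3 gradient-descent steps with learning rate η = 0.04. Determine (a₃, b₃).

(-2.298496, 0.086656)

∇h = (2a - b, -a + 2b)
Step 1: at (-3, 0.5), ∇h = (-6.5, 4) → (-3, 0.5) − 0.04·(-6.5, 4) = (-2.74, 0.34)
Step 2: at (-2.74, 0.34), ∇h = (-5.82, 3.42) → (-2.74, 0.34) − 0.04·(-5.82, 3.42) = (-2.5072, 0.2032)
Step 3: at (-2.5072, 0.2032), ∇h = (-5.2176, 2.9136) → (-2.5072, 0.2032) − 0.04·(-5.2176, 2.9136) = (-2.298496, 0.086656)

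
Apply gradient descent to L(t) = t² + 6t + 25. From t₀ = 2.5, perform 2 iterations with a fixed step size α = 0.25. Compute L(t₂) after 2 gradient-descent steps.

L′(t) = 2t + 6
t₁ = 2.5 − 0.25·11 = -0.25
t₂ = -0.25 − 0.25·5.5 = -1.625
L(-1.625) = 17.890625

17.890625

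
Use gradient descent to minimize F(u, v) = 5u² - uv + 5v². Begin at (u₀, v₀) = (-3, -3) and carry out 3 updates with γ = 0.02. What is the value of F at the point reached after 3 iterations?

24.624540385344

∇F = (10u - v, -u + 10v)
(u₁, v₁) = (-3, -3) − 0.02·(-27, -27) = (-2.46, -2.46)
(u₂, v₂) = (-2.46, -2.46) − 0.02·(-22.14, -22.14) = (-2.0172, -2.0172)
(u₃, v₃) = (-2.0172, -2.0172) − 0.02·(-18.1548, -18.1548) = (-1.654104, -1.654104)
F(-1.654104, -1.654104) = 24.624540385344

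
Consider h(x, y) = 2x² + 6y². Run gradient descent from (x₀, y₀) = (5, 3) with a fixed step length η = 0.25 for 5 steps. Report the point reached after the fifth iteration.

∇h = (4x, 12y)
Step 1: at (5, 3), ∇h = (20, 36) → (5, 3) − 0.25·(20, 36) = (0, -6)
Step 2: at (0, -6), ∇h = (0, -72) → (0, -6) − 0.25·(0, -72) = (0, 12)
Step 3: at (0, 12), ∇h = (0, 144) → (0, 12) − 0.25·(0, 144) = (0, -24)
Step 4: at (0, -24), ∇h = (0, -288) → (0, -24) − 0.25·(0, -288) = (0, 48)
Step 5: at (0, 48), ∇h = (0, 576) → (0, 48) − 0.25·(0, 576) = (0, -96)

(0, -96)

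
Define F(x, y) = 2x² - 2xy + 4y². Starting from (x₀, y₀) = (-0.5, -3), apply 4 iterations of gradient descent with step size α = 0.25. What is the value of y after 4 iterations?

-5.0625

∇F = (4x - 2y, -2x + 8y)
(x₁, y₁) = (-0.5, -3) − 0.25·(4, -23) = (-1.5, 2.75)
(x₂, y₂) = (-1.5, 2.75) − 0.25·(-11.5, 25) = (1.375, -3.5)
(x₃, y₃) = (1.375, -3.5) − 0.25·(12.5, -30.75) = (-1.75, 4.1875)
(x₄, y₄) = (-1.75, 4.1875) − 0.25·(-15.375, 37) = (2.09375, -5.0625)
y = -5.0625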